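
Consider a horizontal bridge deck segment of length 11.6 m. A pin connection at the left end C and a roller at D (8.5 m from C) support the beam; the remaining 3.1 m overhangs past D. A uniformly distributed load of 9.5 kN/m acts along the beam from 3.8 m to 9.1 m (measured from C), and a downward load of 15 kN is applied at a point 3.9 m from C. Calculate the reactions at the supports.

C_x = 0, C_y = 20.26 kN, D_y = 45.09 kN

Resultant of the distributed load: 9.5 × 5.3 = 50.35 kN at 6.45 m from C.
Moments about C: D_y·8.5 − (9.5·5.3)·6.45 − 15·3.9 = 0 → D_y = 383.2575/8.5 = 45.0891 ≈ 45.09 kN.
ΣF_y = 0: C_y + 45.0891 − 9.5·5.3 − 15 = 0 → C_y = 20.26 kN.
ΣF_x = 0: no horizontal applied forces, so C_x = 0.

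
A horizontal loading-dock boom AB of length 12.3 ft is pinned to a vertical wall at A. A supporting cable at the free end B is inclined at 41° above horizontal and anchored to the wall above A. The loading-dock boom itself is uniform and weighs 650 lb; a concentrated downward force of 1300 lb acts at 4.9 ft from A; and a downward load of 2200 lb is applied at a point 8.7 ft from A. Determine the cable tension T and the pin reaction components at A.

ΣM about A: T·sin41°·12.3 − 650·6.15 − 1300·4.9 − 2200·8.7 = 0 → T = 29507.5/(12.3·0.656059) = 3656.66 ≈ 3657 lb.
ΣF_x = 0: A_x − T·cos41° = 0 → A_x = 3656.66 × 0.75471 = 2760 lb.
ΣF_y = 0: A_y + T·sin41° − 650 − 1300 − 2200 = 0 → A_y = 4150 − 3656.66 × 0.656059 = 1751 lb.

T = 3657 lb, A_x = 2760 lb, A_y = 1751 lb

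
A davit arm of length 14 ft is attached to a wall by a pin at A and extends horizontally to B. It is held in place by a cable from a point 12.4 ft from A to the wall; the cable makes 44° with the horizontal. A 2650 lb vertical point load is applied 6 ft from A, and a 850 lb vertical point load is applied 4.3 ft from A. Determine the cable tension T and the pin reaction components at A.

ΣM about A: T·sin44°·12.4 − 2650·6 − 850·4.3 = 0 → T = 19555/(12.4·0.694658) = 2270.21 ≈ 2270 lb.
ΣF_x = 0: A_x − T·cos44° = 0 → A_x = 2270.21 × 0.71934 = 1633 lb.
ΣF_y = 0: A_y + T·sin44° − 2650 − 850 = 0 → A_y = 3500 − 2270.21 × 0.694658 = 1923 lb.

T = 2270 lb, A_x = 1633 lb, A_y = 1923 lb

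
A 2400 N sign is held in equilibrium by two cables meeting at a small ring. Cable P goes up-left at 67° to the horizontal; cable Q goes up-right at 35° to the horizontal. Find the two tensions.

ΣF_x = 0: −T_P·cos67° + T_Q·cos35° = 0 → T_Q = 0.476995·T_P.
ΣF_y = 0: T_P·sin67° + T_Q·sin35° = 2400.
Substitute: T_P·(0.920505 + 0.476995·0.573576) = 2400 → T_P = 2009.89 ≈ 2010 N.
Then T_Q = 0.476995 × 2009.89 = 958.7 N.

T_P = 2010 N, T_Q = 958.7 N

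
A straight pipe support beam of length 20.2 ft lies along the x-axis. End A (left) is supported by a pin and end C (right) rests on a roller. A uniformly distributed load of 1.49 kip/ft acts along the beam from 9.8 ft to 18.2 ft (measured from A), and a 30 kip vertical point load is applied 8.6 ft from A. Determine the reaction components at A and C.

A_x = 0, A_y = 21.07 kip, C_y = 21.45 kip

Resultant of the distributed load: 1.49 × 8.4 = 12.516 kip at 14 ft from A.
ΣM about A: C_y·20.2 − (1.49·8.4)·14 − 30·8.6 = 0 → C_y = 433.224/20.2 = 21.4467 ≈ 21.45 kip.
ΣF_y = 0: A_y + 21.4467 − 1.49·8.4 − 30 = 0 → A_y = 21.07 kip.
ΣF_x = 0: no horizontal applied forces, so A_x = 0.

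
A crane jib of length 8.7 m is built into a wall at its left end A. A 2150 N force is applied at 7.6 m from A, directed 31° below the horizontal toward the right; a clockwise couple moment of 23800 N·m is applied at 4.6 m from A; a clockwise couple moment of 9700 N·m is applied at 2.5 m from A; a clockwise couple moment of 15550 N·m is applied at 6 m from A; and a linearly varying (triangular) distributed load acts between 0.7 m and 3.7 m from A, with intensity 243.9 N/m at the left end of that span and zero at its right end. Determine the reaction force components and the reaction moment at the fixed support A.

A_x = -1843 N, A_y = 1473 N, M_A = 58090 N·m

Resultant of the triangular load: ½ × 243.9 × 3 = 365.85 N, acting at 1.7 m from A (one-third of the span from the peak).
ΣF_x = 0: A_x + 2150·cos31° = 0 → A_x = -1843 N.
ΣF_y = 0: A_y − 2150·sin31° − ½·243.9·3 = 0 → A_y = 1473 N.
ΣM about A: M_A − 2150·sin31°·7.6 − 23800 − 9700 − 15550 − (½·243.9·3)·1.7 = 0 → M_A = 58090 N·m.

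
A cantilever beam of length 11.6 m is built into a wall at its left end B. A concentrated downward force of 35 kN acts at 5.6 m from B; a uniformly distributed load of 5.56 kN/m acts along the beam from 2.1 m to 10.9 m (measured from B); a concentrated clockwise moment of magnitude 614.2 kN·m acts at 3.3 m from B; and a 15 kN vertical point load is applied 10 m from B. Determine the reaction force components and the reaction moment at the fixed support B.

Resultant of the distributed load: 5.56 × 8.8 = 48.928 kN at 6.5 m from B.
ΣF_x = 0: B_x = 0.
ΣF_y = 0: B_y − 35 − 5.56·8.8 − 15 = 0 → B_y = 98.93 kN.
ΣM about B: M_B − 35·5.6 − (5.56·8.8)·6.5 − 614.2 − 15·10 = 0 → M_B = 1278 kN·m.

B_x = 0, B_y = 98.93 kN, M_B = 1278 kN·m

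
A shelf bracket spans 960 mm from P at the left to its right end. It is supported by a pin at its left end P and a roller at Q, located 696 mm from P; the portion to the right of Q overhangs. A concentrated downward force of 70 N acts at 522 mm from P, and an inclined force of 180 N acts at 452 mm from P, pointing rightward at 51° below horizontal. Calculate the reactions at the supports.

Moments about P: Q_y·696 − 70·522 − 180·sin51°·452 = 0 → Q_y = 99768.6/696 = 143.346 ≈ 143.3 N.
ΣF_y = 0: P_y + 143.346 − 70 − 180·sin51° = 0 → P_y = 66.54 N.
ΣF_x = 0: P_x + 180·cos51° = 0 → P_x = -113.3 N.

P_x = -113.3 N, P_y = 66.54 N, Q_y = 143.3 N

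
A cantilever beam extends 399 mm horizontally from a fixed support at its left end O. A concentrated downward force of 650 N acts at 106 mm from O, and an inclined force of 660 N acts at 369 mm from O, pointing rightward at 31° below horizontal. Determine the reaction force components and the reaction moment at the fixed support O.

ΣF_x = 0: O_x + 660·cos31° = 0 → O_x = -565.7 N.
ΣF_y = 0: O_y − 650 − 660·sin31° = 0 → O_y = 989.9 N.
ΣM about O: M_O − 650·106 − 660·sin31°·369 = 0 → M_O = 194300 N·mm.

O_x = -565.7 N, O_y = 989.9 N, M_O = 194300 N·mm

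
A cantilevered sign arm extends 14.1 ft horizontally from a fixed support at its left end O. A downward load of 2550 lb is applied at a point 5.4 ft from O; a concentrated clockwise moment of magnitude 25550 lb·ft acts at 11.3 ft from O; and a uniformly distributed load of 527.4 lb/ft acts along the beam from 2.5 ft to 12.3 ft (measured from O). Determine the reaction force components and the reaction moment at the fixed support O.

O_x = 0, O_y = 7719 lb, M_O = 77570 lb·ft

Resultant of the distributed load: 527.4 × 9.8 = 5168.52 lb at 7.4 ft from O.
ΣF_x = 0: O_x = 0.
ΣF_y = 0: O_y − 2550 − 527.4·9.8 = 0 → O_y = 7719 lb.
ΣM about O: M_O − 2550·5.4 − 25550 − (527.4·9.8)·7.4 = 0 → M_O = 77570 lb·ft.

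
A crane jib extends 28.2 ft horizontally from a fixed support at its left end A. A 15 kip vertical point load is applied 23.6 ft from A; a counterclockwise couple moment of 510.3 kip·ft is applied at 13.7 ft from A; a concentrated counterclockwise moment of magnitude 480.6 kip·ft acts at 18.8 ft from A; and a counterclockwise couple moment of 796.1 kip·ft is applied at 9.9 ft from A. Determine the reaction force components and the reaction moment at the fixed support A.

A_x = 0, A_y = 15.00 kip, M_A = -1433 kip·ft

ΣF_x = 0: A_x = 0.
ΣF_y = 0: A_y − 15 = 0 → A_y = 15.00 kip.
ΣM about A: M_A − 15·23.6 + 510.3 + 480.6 + 796.1 = 0 → M_A = -1433 kip·ft.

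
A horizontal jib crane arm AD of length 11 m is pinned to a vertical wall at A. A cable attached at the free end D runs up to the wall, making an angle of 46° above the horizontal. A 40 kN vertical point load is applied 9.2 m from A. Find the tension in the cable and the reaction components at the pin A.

ΣM about A: T·sin46°·11 − 40·9.2 = 0 → T = 368/(11·0.71934) = 46.5073 ≈ 46.51 kN.
ΣF_x = 0: A_x − T·cos46° = 0 → A_x = 46.5073 × 0.694658 = 32.31 kN.
ΣF_y = 0: A_y + T·sin46° − 40 = 0 → A_y = 40 − 46.5073 × 0.71934 = 6.545 kN.

T = 46.51 kN, A_x = 32.31 kN, A_y = 6.545 kN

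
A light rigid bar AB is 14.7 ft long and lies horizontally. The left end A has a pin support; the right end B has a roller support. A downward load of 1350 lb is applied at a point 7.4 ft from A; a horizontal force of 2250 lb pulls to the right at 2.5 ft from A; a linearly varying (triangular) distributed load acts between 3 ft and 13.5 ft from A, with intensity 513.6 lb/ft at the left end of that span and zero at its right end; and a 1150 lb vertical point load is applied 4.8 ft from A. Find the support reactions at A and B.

A_x = -2250 lb, A_y = 2949 lb, B_y = 2247 lb

Resultant of the triangular load: ½ × 513.6 × 10.5 = 2696.4 lb, acting at 6.5 ft from A (one-third of the span from the peak).
Moments about A: B_y·14.7 − 1350·7.4 − (½·513.6·10.5)·6.5 − 1150·4.8 = 0 → B_y = 33036.6/14.7 = 2247.39 ≈ 2247 lb.
ΣF_y = 0: A_y + 2247.39 − 1350 − ½·513.6·10.5 − 1150 = 0 → A_y = 2949 lb.
ΣF_x = 0: A_x + 2250 = 0 → A_x = -2250 lb.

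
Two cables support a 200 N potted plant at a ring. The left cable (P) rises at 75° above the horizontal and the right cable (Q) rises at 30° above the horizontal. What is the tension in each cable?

ΣF_x = 0: −T_P·cos75° + T_Q·cos30° = 0 → T_Q = 0.298858·T_P.
ΣF_y = 0: T_P·sin75° + T_Q·sin30° = 200.
Substitute: T_P·(0.965926 + 0.298858·0.5) = 200 → T_P = 179.315 ≈ 179.3 N.
Then T_Q = 0.298858 × 179.315 = 53.59 N.

T_P = 179.3 N, T_Q = 53.59 N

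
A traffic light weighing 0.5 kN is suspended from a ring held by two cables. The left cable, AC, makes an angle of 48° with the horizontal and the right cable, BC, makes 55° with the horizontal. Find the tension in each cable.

T_AC = 0.2943 kN, T_BC = 0.3434 kN

ΣF_x = 0: −T_AC·cos48° + T_BC·cos55° = 0 → T_BC = 1.16659·T_AC.
ΣF_y = 0: T_AC·sin48° + T_BC·sin55° = 0.5.
Substitute: T_AC·(0.743145 + 1.16659·0.819152) = 0.5 → T_AC = 0.294332 ≈ 0.2943 kN.
Then T_BC = 1.16659 × 0.294332 = 0.3434 kN.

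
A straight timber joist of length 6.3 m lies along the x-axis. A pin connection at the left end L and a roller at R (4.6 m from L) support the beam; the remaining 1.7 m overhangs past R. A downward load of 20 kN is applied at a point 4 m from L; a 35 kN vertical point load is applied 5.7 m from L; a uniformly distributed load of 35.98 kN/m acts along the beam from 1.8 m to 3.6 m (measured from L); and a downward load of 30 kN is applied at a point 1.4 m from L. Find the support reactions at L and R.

L_x = 0, L_y = 41.86 kN, R_y = 107.9 kN

Resultant of the distributed load: 35.98 × 1.8 = 64.764 kN at 2.7 m from L.
ΣM about L: R_y·4.6 − 20·4 − 35·5.7 − (35.98·1.8)·2.7 − 30·1.4 = 0 → R_y = 496.3628/4.6 = 107.905 ≈ 107.9 kN.
ΣF_y = 0: L_y + 107.905 − 20 − 35 − 35.98·1.8 − 30 = 0 → L_y = 41.86 kN.
ΣF_x = 0: no horizontal applied forces, so L_x = 0.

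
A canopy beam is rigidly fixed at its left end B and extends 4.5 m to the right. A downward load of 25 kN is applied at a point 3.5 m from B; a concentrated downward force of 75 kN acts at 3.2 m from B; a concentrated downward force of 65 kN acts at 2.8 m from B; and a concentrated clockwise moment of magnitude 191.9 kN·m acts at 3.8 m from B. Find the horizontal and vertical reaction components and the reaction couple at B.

B_x = 0, B_y = 165.0 kN, M_B = 701.4 kN·m

ΣF_x = 0: B_x = 0.
ΣF_y = 0: B_y − 25 − 75 − 65 = 0 → B_y = 165.0 kN.
ΣM about B: M_B − 25·3.5 − 75·3.2 − 65·2.8 − 191.9 = 0 → M_B = 701.4 kN·m.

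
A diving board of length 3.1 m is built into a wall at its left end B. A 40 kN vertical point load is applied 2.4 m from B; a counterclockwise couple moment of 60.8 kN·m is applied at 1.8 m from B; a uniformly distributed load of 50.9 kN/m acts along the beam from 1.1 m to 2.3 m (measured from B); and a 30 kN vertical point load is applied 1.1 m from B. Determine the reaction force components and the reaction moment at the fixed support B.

B_x = 0, B_y = 131.1 kN, M_B = 172.0 kN·m

Resultant of the distributed load: 50.9 × 1.2 = 61.08 kN at 1.7 m from B.
ΣF_x = 0: B_x = 0.
ΣF_y = 0: B_y − 40 − 50.9·1.2 − 30 = 0 → B_y = 131.1 kN.
ΣM about B: M_B − 40·2.4 + 60.8 − (50.9·1.2)·1.7 − 30·1.1 = 0 → M_B = 172.0 kN·m.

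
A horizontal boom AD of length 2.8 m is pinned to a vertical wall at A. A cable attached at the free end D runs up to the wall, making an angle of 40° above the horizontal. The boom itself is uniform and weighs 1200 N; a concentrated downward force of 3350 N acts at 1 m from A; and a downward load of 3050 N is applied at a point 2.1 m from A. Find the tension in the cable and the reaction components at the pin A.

T = 6353 N, A_x = 4867 N, A_y = 3516 N

ΣM about A: T·sin40°·2.8 − 1200·1.4 − 3350·1 − 3050·2.1 = 0 → T = 11435/(2.8·0.642788) = 6353.46 ≈ 6353 N.
ΣF_x = 0: A_x − T·cos40° = 0 → A_x = 6353.46 × 0.766044 = 4867 N.
ΣF_y = 0: A_y + T·sin40° − 1200 − 3350 − 3050 = 0 → A_y = 7600 − 6353.46 × 0.642788 = 3516 N.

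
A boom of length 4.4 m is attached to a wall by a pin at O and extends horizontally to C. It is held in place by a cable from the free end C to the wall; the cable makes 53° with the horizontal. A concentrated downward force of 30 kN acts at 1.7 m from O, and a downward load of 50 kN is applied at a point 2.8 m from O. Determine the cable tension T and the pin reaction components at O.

T = 54.35 kN, O_x = 32.71 kN, O_y = 36.59 kN

ΣM about O: T·sin53°·4.4 − 30·1.7 − 50·2.8 = 0 → T = 191/(4.4·0.798636) = 54.354 ≈ 54.35 kN.
ΣF_x = 0: O_x − T·cos53° = 0 → O_x = 54.354 × 0.601815 = 32.71 kN.
ΣF_y = 0: O_y + T·sin53° − 30 − 50 = 0 → O_y = 80 − 54.354 × 0.798636 = 36.59 kN.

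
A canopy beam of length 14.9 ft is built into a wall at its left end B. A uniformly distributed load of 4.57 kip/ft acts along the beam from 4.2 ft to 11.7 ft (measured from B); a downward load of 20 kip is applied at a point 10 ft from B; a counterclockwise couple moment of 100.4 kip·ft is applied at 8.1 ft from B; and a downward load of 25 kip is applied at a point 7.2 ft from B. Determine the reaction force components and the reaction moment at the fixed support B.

B_x = 0, B_y = 79.28 kip, M_B = 552.1 kip·ft

Resultant of the distributed load: 4.57 × 7.5 = 34.275 kip at 7.95 ft from B.
ΣF_x = 0: B_x = 0.
ΣF_y = 0: B_y − 4.57·7.5 − 20 − 25 = 0 → B_y = 79.28 kip.
ΣM about B: M_B − (4.57·7.5)·7.95 − 20·10 + 100.4 − 25·7.2 = 0 → M_B = 552.1 kip·ft.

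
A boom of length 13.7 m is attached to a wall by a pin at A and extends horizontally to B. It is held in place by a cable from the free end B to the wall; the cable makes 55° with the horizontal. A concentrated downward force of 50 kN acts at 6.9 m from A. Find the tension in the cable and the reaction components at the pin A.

ΣM about A: T·sin55°·13.7 − 50·6.9 = 0 → T = 345/(13.7·0.819152) = 30.7421 ≈ 30.74 kN.
ΣF_x = 0: A_x − T·cos55° = 0 → A_x = 30.7421 × 0.573576 = 17.63 kN.
ΣF_y = 0: A_y + T·sin55° − 50 = 0 → A_y = 50 − 30.7421 × 0.819152 = 24.82 kN.

T = 30.74 kN, A_x = 17.63 kN, A_y = 24.82 kN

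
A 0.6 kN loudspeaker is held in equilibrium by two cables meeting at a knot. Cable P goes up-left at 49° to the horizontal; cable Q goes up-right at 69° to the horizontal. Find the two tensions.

ΣF_x = 0: −T_P·cos49° + T_Q·cos69° = 0 → T_Q = 1.83069·T_P.
ΣF_y = 0: T_P·sin49° + T_Q·sin69° = 0.6.
Substitute: T_P·(0.75471 + 1.83069·0.93358) = 0.6 → T_P = 0.243526 ≈ 0.2435 kN.
Then T_Q = 1.83069 × 0.243526 = 0.4458 kN.

T_P = 0.2435 kN, T_Q = 0.4458 kN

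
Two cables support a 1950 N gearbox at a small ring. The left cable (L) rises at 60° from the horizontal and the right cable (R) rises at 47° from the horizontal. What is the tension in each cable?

T_L = 1391 N, T_R = 1020 N

ΣF_x = 0: −T_L·cos60° + T_R·cos47° = 0 → T_R = 0.73314·T_L.
ΣF_y = 0: T_L·sin60° + T_R·sin47° = 1950.
Substitute: T_L·(0.866025 + 0.73314·0.731354) = 1950 → T_L = 1390.66 ≈ 1391 N.
Then T_R = 0.73314 × 1390.66 = 1020 N.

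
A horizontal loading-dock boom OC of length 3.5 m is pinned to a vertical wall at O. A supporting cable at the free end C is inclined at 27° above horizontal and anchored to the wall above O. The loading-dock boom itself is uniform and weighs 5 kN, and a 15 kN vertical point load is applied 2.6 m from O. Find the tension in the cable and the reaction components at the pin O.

ΣM about O: T·sin27°·3.5 − 5·1.75 − 15·2.6 = 0 → T = 47.75/(3.5·0.45399) = 30.051 ≈ 30.05 kN.
ΣF_x = 0: O_x − T·cos27° = 0 → O_x = 30.051 × 0.891007 = 26.78 kN.
ΣF_y = 0: O_y + T·sin27° − 5 − 15 = 0 → O_y = 20 − 30.051 × 0.45399 = 6.357 kN.

T = 30.05 kN, O_x = 26.78 kN, O_y = 6.357 kN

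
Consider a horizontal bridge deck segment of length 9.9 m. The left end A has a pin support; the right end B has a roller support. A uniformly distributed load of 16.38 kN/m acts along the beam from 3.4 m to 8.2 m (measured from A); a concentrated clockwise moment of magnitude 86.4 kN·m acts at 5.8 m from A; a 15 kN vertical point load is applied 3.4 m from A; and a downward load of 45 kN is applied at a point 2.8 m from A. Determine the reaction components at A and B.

A_x = 0, A_y = 65.96 kN, B_y = 72.67 kN

Resultant of the distributed load: 16.38 × 4.8 = 78.624 kN at 5.8 m from A.
ΣM about A: B_y·9.9 − (16.38·4.8)·5.8 − 86.4 − 15·3.4 − 45·2.8 = 0 → B_y = 719.4192/9.9 = 72.6686 ≈ 72.67 kN.
ΣF_y = 0: A_y + 72.6686 − 16.38·4.8 − 15 − 45 = 0 → A_y = 65.96 kN.
ΣF_x = 0: no horizontal applied forces, so A_x = 0.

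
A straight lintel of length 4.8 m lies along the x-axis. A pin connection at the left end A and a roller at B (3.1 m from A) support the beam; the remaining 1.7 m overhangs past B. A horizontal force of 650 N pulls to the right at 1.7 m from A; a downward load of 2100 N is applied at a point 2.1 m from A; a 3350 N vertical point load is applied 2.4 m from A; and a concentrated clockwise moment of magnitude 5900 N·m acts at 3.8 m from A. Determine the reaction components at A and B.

Taking moments about A: B_y·3.1 − 2100·2.1 − 3350·2.4 − 5900 = 0 → B_y = 18350/3.1 = 5919.35 ≈ 5919 N.
ΣF_y = 0: A_y + 5919.35 − 2100 − 3350 = 0 → A_y = -469.4 N.
ΣF_x = 0: A_x + 650 = 0 → A_x = -650.0 N.

A_x = -650.0 N, A_y = -469.4 N, B_y = 5919 N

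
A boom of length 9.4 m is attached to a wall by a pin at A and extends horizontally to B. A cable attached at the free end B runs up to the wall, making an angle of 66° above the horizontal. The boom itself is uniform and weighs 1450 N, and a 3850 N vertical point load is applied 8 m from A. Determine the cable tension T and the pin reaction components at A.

T = 4380 N, A_x = 1782 N, A_y = 1298 N

ΣM about A: T·sin66°·9.4 − 1450·4.7 − 3850·8 = 0 → T = 37615/(9.4·0.913545) = 4380.29 ≈ 4380 N.
ΣF_x = 0: A_x − T·cos66° = 0 → A_x = 4380.29 × 0.406737 = 1782 N.
ΣF_y = 0: A_y + T·sin66° − 1450 − 3850 = 0 → A_y = 5300 − 4380.29 × 0.913545 = 1298 N.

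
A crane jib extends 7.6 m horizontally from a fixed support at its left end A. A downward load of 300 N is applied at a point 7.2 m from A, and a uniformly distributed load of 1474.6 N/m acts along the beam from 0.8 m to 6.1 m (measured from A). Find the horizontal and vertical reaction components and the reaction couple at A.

Resultant of the distributed load: 1474.6 × 5.3 = 7815.38 N at 3.45 m from A.
ΣF_x = 0: A_x = 0.
ΣF_y = 0: A_y − 300 − 1474.6·5.3 = 0 → A_y = 8115 N.
ΣM about A: M_A − 300·7.2 − (1474.6·5.3)·3.45 = 0 → M_A = 29120 N·m.

A_x = 0, A_y = 8115 N, M_A = 29120 N·m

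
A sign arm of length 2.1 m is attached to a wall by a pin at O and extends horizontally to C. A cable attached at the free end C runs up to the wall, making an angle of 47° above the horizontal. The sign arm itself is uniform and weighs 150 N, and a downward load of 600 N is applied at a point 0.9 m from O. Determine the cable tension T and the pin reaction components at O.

ΣM about O: T·sin47°·2.1 − 150·1.05 − 600·0.9 = 0 → T = 697.5/(2.1·0.731354) = 454.148 ≈ 454.1 N.
ΣF_x = 0: O_x − T·cos47° = 0 → O_x = 454.148 × 0.681998 = 309.7 N.
ΣF_y = 0: O_y + T·sin47° − 150 − 600 = 0 → O_y = 750 − 454.148 × 0.731354 = 417.9 N.

T = 454.1 N, O_x = 309.7 N, O_y = 417.9 N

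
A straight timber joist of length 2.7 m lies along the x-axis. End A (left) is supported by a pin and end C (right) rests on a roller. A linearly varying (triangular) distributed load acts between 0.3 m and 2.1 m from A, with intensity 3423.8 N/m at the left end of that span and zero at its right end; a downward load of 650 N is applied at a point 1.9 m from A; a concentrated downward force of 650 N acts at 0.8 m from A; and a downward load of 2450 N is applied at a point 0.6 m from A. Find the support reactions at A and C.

Resultant of the triangular load: ½ × 3423.8 × 1.8 = 3081.42 N, acting at 0.9 m from A (one-third of the span from the peak).
Taking moments about A: C_y·2.7 − (½·3423.8·1.8)·0.9 − 650·1.9 − 650·0.8 − 2450·0.6 = 0 → C_y = 5998.278/2.7 = 2221.58 ≈ 2222 N.
ΣF_y = 0: A_y + 2221.58 − ½·3423.8·1.8 − 650 − 650 − 2450 = 0 → A_y = 4610 N.
ΣF_x = 0: no horizontal applied forces, so A_x = 0.

A_x = 0, A_y = 4610 N, C_y = 2222 N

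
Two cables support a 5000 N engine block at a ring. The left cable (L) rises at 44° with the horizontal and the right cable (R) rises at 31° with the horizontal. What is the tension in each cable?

ΣF_x = 0: −T_L·cos44° + T_R·cos31° = 0 → T_R = 0.839206·T_L.
ΣF_y = 0: T_L·sin44° + T_R·sin31° = 5000.
Substitute: T_L·(0.694658 + 0.839206·0.515038) = 5000 → T_L = 4437.03 ≈ 4437 N.
Then T_R = 0.839206 × 4437.03 = 3724 N.

T_L = 4437 N, T_R = 3724 N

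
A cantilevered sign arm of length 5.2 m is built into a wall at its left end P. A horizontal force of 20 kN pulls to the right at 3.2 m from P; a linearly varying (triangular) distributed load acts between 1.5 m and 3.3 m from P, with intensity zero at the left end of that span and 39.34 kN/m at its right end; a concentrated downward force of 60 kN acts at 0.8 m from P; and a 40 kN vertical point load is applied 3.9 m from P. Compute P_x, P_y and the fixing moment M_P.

Resultant of the triangular load: ½ × 39.34 × 1.8 = 35.406 kN, acting at 2.7 m from P (one-third of the span from the peak).
ΣF_x = 0: P_x + 20 = 0 → P_x = -20.00 kN.
ΣF_y = 0: P_y − ½·39.34·1.8 − 60 − 40 = 0 → P_y = 135.4 kN.
ΣM about P: M_P − (½·39.34·1.8)·2.7 − 60·0.8 − 40·3.9 = 0 → M_P = 299.6 kN·m.

P_x = -20.00 kN, P_y = 135.4 kN, M_P = 299.6 kN·m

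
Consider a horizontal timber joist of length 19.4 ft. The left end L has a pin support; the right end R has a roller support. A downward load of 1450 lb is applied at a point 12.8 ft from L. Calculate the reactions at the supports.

Moments about L: R_y·19.4 − 1450·12.8 = 0 → R_y = 18560/19.4 = 956.701 ≈ 956.7 lb.
ΣF_y = 0: L_y + 956.701 − 1450 = 0 → L_y = 493.3 lb.
ΣF_x = 0: no horizontal applied forces, so L_x = 0.

L_x = 0, L_y = 493.3 lb, R_y = 956.7 lb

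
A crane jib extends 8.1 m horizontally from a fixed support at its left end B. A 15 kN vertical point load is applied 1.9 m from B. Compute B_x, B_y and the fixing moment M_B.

ΣF_x = 0: B_x = 0.
ΣF_y = 0: B_y − 15 = 0 → B_y = 15.00 kN.
ΣM about B: M_B − 15·1.9 = 0 → M_B = 28.50 kN·m.

B_x = 0, B_y = 15.00 kN, M_B = 28.50 kN·m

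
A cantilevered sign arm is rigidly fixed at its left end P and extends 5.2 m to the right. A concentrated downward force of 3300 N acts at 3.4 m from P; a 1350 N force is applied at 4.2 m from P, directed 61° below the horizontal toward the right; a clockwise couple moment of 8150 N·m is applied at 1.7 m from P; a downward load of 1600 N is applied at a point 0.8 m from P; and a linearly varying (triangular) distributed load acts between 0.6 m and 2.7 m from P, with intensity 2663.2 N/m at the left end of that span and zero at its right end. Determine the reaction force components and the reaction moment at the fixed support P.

Resultant of the triangular load: ½ × 2663.2 × 2.1 = 2796.36 N, acting at 1.3 m from P (one-third of the span from the peak).
ΣF_x = 0: P_x + 1350·cos61° = 0 → P_x = -654.5 N.
ΣF_y = 0: P_y − 3300 − 1350·sin61° − 1600 − ½·2663.2·2.1 = 0 → P_y = 8877 N.
ΣM about P: M_P − 3300·3.4 − 1350·sin61°·4.2 − 8150 − 1600·0.8 − (½·2663.2·2.1)·1.3 = 0 → M_P = 29240 N·m.

P_x = -654.5 N, P_y = 8877 N, M_P = 29240 N·m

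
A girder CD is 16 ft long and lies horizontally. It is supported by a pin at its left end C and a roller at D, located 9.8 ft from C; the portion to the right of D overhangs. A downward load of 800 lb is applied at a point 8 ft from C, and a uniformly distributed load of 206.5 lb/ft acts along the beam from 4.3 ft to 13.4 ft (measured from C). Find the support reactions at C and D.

Resultant of the distributed load: 206.5 × 9.1 = 1879.15 lb at 8.85 ft from C.
Moments about C: D_y·9.8 − 800·8 − (206.5·9.1)·8.85 = 0 → D_y = 23030.4775/9.8 = 2350.05 ≈ 2350 lb.
ΣF_y = 0: C_y + 2350.05 − 800 − 206.5·9.1 = 0 → C_y = 329.1 lb.
ΣF_x = 0: no horizontal applied forces, so C_x = 0.

C_x = 0, C_y = 329.1 lb, D_y = 2350 lb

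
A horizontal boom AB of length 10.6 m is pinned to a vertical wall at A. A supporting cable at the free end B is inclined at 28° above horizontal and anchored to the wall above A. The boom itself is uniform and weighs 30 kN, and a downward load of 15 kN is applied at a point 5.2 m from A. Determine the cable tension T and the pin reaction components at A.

ΣM about A: T·sin28°·10.6 − 30·5.3 − 15·5.2 = 0 → T = 237/(10.6·0.469472) = 47.6248 ≈ 47.62 kN.
ΣF_x = 0: A_x − T·cos28° = 0 → A_x = 47.6248 × 0.882948 = 42.05 kN.
ΣF_y = 0: A_y + T·sin28° − 30 − 15 = 0 → A_y = 45 − 47.6248 × 0.469472 = 22.64 kN.

T = 47.62 kN, A_x = 42.05 kN, A_y = 22.64 kN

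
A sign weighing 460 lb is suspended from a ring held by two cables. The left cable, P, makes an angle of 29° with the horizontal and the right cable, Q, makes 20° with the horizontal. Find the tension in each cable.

T_P = 572.7 lb, T_Q = 533.1 lb

ΣF_x = 0: −T_P·cos29° + T_Q·cos20° = 0 → T_Q = 0.930751·T_P.
ΣF_y = 0: T_P·sin29° + T_Q·sin20° = 460.
Substitute: T_P·(0.48481 + 0.930751·0.34202) = 460 → T_P = 572.748 ≈ 572.7 lb.
Then T_Q = 0.930751 × 572.748 = 533.1 lb.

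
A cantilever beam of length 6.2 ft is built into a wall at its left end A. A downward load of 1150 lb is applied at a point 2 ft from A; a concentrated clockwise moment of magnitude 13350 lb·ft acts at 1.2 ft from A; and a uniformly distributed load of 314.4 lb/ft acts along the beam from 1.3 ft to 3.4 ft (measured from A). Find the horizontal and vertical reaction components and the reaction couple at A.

A_x = 0, A_y = 1810 lb, M_A = 17200 lb·ft

Resultant of the distributed load: 314.4 × 2.1 = 660.24 lb at 2.35 ft from A.
ΣF_x = 0: A_x = 0.
ΣF_y = 0: A_y − 1150 − 314.4·2.1 = 0 → A_y = 1810 lb.
ΣM about A: M_A − 1150·2 − 13350 − (314.4·2.1)·2.35 = 0 → M_A = 17200 lb·ft.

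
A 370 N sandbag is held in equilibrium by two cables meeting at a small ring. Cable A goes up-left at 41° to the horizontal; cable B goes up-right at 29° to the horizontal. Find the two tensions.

T_A = 344.4 N, T_B = 297.2 N

ΣF_x = 0: −T_A·cos41° + T_B·cos29° = 0 → T_B = 0.8629·T_A.
ΣF_y = 0: T_A·sin41° + T_B·sin29° = 370.
Substitute: T_A·(0.656059 + 0.8629·0.48481) = 370 → T_A = 344.378 ≈ 344.4 N.
Then T_B = 0.8629 × 344.378 = 297.2 N.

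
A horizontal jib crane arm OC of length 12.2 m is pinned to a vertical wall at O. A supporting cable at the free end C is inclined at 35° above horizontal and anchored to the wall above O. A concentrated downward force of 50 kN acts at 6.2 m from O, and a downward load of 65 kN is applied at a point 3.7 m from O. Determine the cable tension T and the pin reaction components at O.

T = 78.67 kN, O_x = 64.44 kN, O_y = 69.88 kN

ΣM about O: T·sin35°·12.2 − 50·6.2 − 65·3.7 = 0 → T = 550.5/(12.2·0.573576) = 78.6695 ≈ 78.67 kN.
ΣF_x = 0: O_x − T·cos35° = 0 → O_x = 78.6695 × 0.819152 = 64.44 kN.
ΣF_y = 0: O_y + T·sin35° − 50 − 65 = 0 → O_y = 115 − 78.6695 × 0.573576 = 69.88 kN.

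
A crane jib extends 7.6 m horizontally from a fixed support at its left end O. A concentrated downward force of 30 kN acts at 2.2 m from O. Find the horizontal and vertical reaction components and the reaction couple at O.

ΣF_x = 0: O_x = 0.
ΣF_y = 0: O_y − 30 = 0 → O_y = 30.00 kN.
ΣM about O: M_O − 30·2.2 = 0 → M_O = 66.00 kN·m.

O_x = 0, O_y = 30.00 kN, M_O = 66.00 kN·m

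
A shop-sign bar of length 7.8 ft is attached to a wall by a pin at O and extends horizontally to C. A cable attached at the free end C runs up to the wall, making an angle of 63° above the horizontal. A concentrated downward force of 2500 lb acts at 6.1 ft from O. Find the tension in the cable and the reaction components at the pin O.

T = 2194 lb, O_x = 996.2 lb, O_y = 544.9 lb

ΣM about O: T·sin63°·7.8 − 2500·6.1 = 0 → T = 15250/(7.8·0.891007) = 2194.29 ≈ 2194 lb.
ΣF_x = 0: O_x − T·cos63° = 0 → O_x = 2194.29 × 0.45399 = 996.2 lb.
ΣF_y = 0: O_y + T·sin63° − 2500 = 0 → O_y = 2500 − 2194.29 × 0.891007 = 544.9 lb.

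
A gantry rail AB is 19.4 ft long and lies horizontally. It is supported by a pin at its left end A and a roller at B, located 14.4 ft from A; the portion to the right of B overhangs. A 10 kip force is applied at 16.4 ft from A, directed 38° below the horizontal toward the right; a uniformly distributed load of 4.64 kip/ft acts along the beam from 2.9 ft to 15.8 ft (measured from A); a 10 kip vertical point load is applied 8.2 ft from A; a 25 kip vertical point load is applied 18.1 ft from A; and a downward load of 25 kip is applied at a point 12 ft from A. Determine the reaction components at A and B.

A_x = -7.880 kip, A_y = 22.18 kip, B_y = 103.8 kip

Resultant of the distributed load: 4.64 × 12.9 = 59.856 kip at 9.35 ft from A.
ΣM about A: B_y·14.4 − 10·sin38°·16.4 − (4.64·12.9)·9.35 − 10·8.2 − 25·18.1 − 25·12 = 0 → B_y = 1495.12/14.4 = 103.828 ≈ 103.8 kip.
ΣF_y = 0: A_y + 103.828 − 10·sin38° − 4.64·12.9 − 10 − 25 − 25 = 0 → A_y = 22.18 kip.
ΣF_x = 0: A_x + 10·cos38° = 0 → A_x = -7.880 kip.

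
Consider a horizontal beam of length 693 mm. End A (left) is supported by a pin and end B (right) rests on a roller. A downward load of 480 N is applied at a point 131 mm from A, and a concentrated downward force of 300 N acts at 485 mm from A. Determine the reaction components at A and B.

A_x = 0, A_y = 479.3 N, B_y = 300.7 N

Taking moments about A: B_y·693 − 480·131 − 300·485 = 0 → B_y = 208380/693 = 300.693 ≈ 300.7 N.
ΣF_y = 0: A_y + 300.693 − 480 − 300 = 0 → A_y = 479.3 N.
ΣF_x = 0: no horizontal applied forces, so A_x = 0.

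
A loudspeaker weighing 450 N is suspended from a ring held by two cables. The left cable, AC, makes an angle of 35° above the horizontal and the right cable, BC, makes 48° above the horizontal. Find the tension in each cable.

ΣF_x = 0: −T_AC·cos35° + T_BC·cos48° = 0 → T_BC = 1.2242·T_AC.
ΣF_y = 0: T_AC·sin35° + T_BC·sin48° = 450.
Substitute: T_AC·(0.573576 + 1.2242·0.743145) = 450 → T_AC = 303.371 ≈ 303.4 N.
Then T_BC = 1.2242 × 303.371 = 371.4 N.

T_AC = 303.4 N, T_BC = 371.4 N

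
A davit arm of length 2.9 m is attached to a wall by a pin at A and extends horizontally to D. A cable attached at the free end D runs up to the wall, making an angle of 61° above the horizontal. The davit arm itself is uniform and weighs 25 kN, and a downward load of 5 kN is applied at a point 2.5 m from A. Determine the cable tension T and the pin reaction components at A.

ΣM about A: T·sin61°·2.9 − 25·1.45 − 5·2.5 = 0 → T = 48.75/(2.9·0.87462) = 19.2202 ≈ 19.22 kN.
ΣF_x = 0: A_x − T·cos61° = 0 → A_x = 19.2202 × 0.48481 = 9.318 kN.
ΣF_y = 0: A_y + T·sin61° − 25 − 5 = 0 → A_y = 30 − 19.2202 × 0.87462 = 13.19 kN.

T = 19.22 kN, A_x = 9.318 kN, A_y = 13.19 kN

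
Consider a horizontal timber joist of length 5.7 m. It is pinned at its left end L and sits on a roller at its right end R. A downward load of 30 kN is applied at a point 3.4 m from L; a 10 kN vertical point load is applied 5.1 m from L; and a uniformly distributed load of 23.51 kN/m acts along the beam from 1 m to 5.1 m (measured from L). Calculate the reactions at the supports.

Resultant of the distributed load: 23.51 × 4.1 = 96.391 kN at 3.05 m from L.
Moments about L: R_y·5.7 − 30·3.4 − 10·5.1 − (23.51·4.1)·3.05 = 0 → R_y = 446.99255/5.7 = 78.4197 ≈ 78.42 kN.
ΣF_y = 0: L_y + 78.4197 − 30 − 10 − 23.51·4.1 = 0 → L_y = 57.97 kN.
ΣF_x = 0: no horizontal applied forces, so L_x = 0.

L_x = 0, L_y = 57.97 kN, R_y = 78.42 kN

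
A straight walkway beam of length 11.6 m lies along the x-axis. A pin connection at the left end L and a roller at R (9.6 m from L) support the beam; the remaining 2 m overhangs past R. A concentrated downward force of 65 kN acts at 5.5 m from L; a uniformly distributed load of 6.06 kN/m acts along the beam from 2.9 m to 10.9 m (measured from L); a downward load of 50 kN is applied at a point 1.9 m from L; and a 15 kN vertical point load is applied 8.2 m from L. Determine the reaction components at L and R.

Resultant of the distributed load: 6.06 × 8 = 48.48 kN at 6.9 m from L.
Moments about L: R_y·9.6 − 65·5.5 − (6.06·8)·6.9 − 50·1.9 − 15·8.2 = 0 → R_y = 910.012/9.6 = 94.7929 ≈ 94.79 kN.
ΣF_y = 0: L_y + 94.7929 − 65 − 6.06·8 − 50 − 15 = 0 → L_y = 83.69 kN.
ΣF_x = 0: no horizontal applied forces, so L_x = 0.

L_x = 0, L_y = 83.69 kN, R_y = 94.79 kN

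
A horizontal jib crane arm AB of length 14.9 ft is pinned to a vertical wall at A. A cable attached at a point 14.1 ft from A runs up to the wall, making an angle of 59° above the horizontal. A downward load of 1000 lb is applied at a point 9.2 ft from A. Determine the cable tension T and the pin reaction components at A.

T = 761.2 lb, A_x = 392.1 lb, A_y = 347.5 lb

ΣM about A: T·sin59°·14.1 − 1000·9.2 = 0 → T = 9200/(14.1·0.857167) = 761.208 ≈ 761.2 lb.
ΣF_x = 0: A_x − T·cos59° = 0 → A_x = 761.208 × 0.515038 = 392.1 lb.
ΣF_y = 0: A_y + T·sin59° − 1000 = 0 → A_y = 1000 − 761.208 × 0.857167 = 347.5 lb.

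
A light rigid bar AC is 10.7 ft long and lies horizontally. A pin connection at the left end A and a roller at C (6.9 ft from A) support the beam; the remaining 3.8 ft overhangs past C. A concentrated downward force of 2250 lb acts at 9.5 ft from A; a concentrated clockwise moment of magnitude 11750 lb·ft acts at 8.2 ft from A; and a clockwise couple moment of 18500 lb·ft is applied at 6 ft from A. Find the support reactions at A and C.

A_x = 0, A_y = -5232 lb, C_y = 7482 lb

Taking moments about A: C_y·6.9 − 2250·9.5 − 11750 − 18500 = 0 → C_y = 51625/6.9 = 7481.88 ≈ 7482 lb.
ΣF_y = 0: A_y + 7481.88 − 2250 = 0 → A_y = -5232 lb.
ΣF_x = 0: no horizontal applied forces, so A_x = 0.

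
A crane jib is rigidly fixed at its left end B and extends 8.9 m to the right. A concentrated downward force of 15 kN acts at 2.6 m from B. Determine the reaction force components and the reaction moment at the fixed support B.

B_x = 0, B_y = 15.00 kN, M_B = 39.00 kN·m

ΣF_x = 0: B_x = 0.
ΣF_y = 0: B_y − 15 = 0 → B_y = 15.00 kN.
ΣM about B: M_B − 15·2.6 = 0 → M_B = 39.00 kN·m.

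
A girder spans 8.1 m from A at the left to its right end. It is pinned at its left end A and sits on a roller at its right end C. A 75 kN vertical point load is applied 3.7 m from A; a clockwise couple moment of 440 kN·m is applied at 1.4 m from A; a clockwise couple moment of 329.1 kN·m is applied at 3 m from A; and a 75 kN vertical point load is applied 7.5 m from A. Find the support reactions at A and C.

A_x = 0, A_y = -48.65 kN, C_y = 198.7 kN

Moments about A: C_y·8.1 − 75·3.7 − 440 − 329.1 − 75·7.5 = 0 → C_y = 1609.1/8.1 = 198.654 ≈ 198.7 kN.
ΣF_y = 0: A_y + 198.654 − 75 − 75 = 0 → A_y = -48.65 kN.
ΣF_x = 0: no horizontal applied forces, so A_x = 0.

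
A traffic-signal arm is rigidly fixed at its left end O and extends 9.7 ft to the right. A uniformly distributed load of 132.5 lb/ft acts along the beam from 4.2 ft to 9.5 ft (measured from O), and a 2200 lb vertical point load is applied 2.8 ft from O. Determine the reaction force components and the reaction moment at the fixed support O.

O_x = 0, O_y = 2902 lb, M_O = 10970 lb·ft

Resultant of the distributed load: 132.5 × 5.3 = 702.25 lb at 6.85 ft from O.
ΣF_x = 0: O_x = 0.
ΣF_y = 0: O_y − 132.5·5.3 − 2200 = 0 → O_y = 2902 lb.
ΣM about O: M_O − (132.5·5.3)·6.85 − 2200·2.8 = 0 → M_O = 10970 lb·ft.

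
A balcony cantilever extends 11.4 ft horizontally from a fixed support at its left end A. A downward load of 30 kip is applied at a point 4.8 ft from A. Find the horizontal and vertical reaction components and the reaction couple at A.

ΣF_x = 0: A_x = 0.
ΣF_y = 0: A_y − 30 = 0 → A_y = 30.00 kip.
ΣM about A: M_A − 30·4.8 = 0 → M_A = 144.0 kip·ft.

A_x = 0, A_y = 30.00 kip, M_A = 144.0 kip·ft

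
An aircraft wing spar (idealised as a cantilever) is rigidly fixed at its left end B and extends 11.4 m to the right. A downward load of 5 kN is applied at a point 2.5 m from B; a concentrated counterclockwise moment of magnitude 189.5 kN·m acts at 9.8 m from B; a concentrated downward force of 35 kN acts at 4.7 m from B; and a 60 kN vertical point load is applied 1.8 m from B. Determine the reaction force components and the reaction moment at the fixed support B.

ΣF_x = 0: B_x = 0.
ΣF_y = 0: B_y − 5 − 35 − 60 = 0 → B_y = 100.0 kN.
ΣM about B: M_B − 5·2.5 + 189.5 − 35·4.7 − 60·1.8 = 0 → M_B = 95.50 kN·m.

B_x = 0, B_y = 100.0 kN, M_B = 95.50 kN·m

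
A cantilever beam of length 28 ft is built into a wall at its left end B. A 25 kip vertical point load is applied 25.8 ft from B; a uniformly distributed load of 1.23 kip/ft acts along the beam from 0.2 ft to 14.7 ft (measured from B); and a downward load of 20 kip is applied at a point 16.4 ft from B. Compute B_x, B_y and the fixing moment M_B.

B_x = 0, B_y = 62.84 kip, M_B = 1106 kip·ft

Resultant of the distributed load: 1.23 × 14.5 = 17.835 kip at 7.45 ft from B.
ΣF_x = 0: B_x = 0.
ΣF_y = 0: B_y − 25 − 1.23·14.5 − 20 = 0 → B_y = 62.84 kip.
ΣM about B: M_B − 25·25.8 − (1.23·14.5)·7.45 − 20·16.4 = 0 → M_B = 1106 kip·ft.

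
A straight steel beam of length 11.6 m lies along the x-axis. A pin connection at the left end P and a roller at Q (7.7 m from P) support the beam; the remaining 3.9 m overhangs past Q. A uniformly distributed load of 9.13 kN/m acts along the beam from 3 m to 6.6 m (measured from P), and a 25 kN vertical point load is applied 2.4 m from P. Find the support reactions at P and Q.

Resultant of the distributed load: 9.13 × 3.6 = 32.868 kN at 4.8 m from P.
Moments about P: Q_y·7.7 − (9.13·3.6)·4.8 − 25·2.4 = 0 → Q_y = 217.7664/7.7 = 28.2814 ≈ 28.28 kN.
ΣF_y = 0: P_y + 28.2814 − 9.13·3.6 − 25 = 0 → P_y = 29.59 kN.
ΣF_x = 0: no horizontal applied forces, so P_x = 0.

P_x = 0, P_y = 29.59 kN, Q_y = 28.28 kN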